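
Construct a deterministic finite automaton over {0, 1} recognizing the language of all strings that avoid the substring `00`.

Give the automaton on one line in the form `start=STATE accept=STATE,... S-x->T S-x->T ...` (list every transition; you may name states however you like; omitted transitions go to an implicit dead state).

Track partial matches of the forbidden pattern `00`. State S2 is a dead state reached once `00` has occurred; every other state accepts. S0 means no part of `00` is currently matched.
        0   1  
>* S0   S1  S0 
 * S1   S2  S0 
   S2   S2  S2 
(> = start, * = accepting)

start=S0 accept=S0,S1 S0-0->S1 S0-1->S0 S1-0->S2 S1-1->S0 S2-0->S2 S2-1->S2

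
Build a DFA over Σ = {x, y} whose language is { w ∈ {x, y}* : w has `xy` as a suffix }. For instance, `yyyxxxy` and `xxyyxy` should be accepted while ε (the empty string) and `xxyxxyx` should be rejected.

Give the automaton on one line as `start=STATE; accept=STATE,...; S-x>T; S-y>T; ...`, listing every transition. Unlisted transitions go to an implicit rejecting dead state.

start=S0; accept=S2; S0-x>S1; S0-y>S0; S1-x>S1; S1-y>S2; S2-x>S1; S2-y>S0

Let each state record the length of the longest suffix of the input read so far that is also a prefix of `xy`. S1 means the last symbol is `x`; S2 means the last 2 symbols are `xy`. Accept only at S2, where the string currently ends in `xy`.
A 3-state machine:
        x   y  
>  S0   S1  S0 
   S1   S1  S2 
 * S2   S1  S0 
(> = start, * = accepting)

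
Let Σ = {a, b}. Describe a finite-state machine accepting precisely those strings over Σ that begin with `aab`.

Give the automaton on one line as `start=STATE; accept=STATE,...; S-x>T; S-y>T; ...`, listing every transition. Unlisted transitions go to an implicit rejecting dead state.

Check the first 3 symbols one by one: q0 through q2 record how many have matched `aab` so far; any wrong symbol goes to the dead state q4. After all 3 match we enter the accepting sink q3.
5 states suffice.
        a   b  
>  q0   q1  q4 
   q1   q2  q4 
   q2   q4  q3 
 * q3   q3  q3 
   q4   q4  q4 
(> = start, * = accepting)

start=q0; accept=q3; q0-a>q1; q0-b>q4; q1-a>q2; q1-b>q4; q2-a>q4; q2-b>q3; q3-a>q3; q3-b>q3; q4-a>q4; q4-b>q4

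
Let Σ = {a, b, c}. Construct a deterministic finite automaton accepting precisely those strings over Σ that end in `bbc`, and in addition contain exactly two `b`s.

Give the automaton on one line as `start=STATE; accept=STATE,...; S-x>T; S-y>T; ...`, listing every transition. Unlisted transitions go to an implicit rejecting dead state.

start=q0; accept=q4; q0-a>q0; q0-b>q1; q0-c>q0; q1-a>q2; q1-b>q3; q1-c>q2; q2-a>q2; q2-b>q2; q2-c>q2; q3-a>q2; q3-b>q2; q3-c>q4; q4-a>q2; q4-b>q2; q4-c>q2

Build one automaton per condition and run them in lockstep. The first has 4 states tracking how much of the suffix `bbc` has currently been matched; the second has 4 states tracking the count of `b`s, saturating at 3. A product state is a pair (one from each), accepting exactly when both do. Minimizing collapses redundant product states.
        a   b   c  
>  q0   q0  q1  q0 
   q1   q2  q3  q2 
   q2   q2  q2  q2 
   q3   q2  q2  q4 
 * q4   q2  q2  q2 
(> = start, * = accepting)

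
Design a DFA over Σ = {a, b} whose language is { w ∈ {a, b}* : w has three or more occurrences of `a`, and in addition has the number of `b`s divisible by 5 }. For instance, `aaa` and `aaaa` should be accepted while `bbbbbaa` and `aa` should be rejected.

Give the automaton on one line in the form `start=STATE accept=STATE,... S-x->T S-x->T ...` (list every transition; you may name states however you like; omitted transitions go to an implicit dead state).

start=S0 accept=S6 S0-a->S1 S0-b->S2 S1-a->S3 S1-b->S4 S2-a->S4 S2-b->S5 S3-a->S6 S3-b->S7 S4-a->S7 S4-b->S8 S5-a->S8 S5-b->S9 S6-a->S6 S6-b->S10 S7-a->S10 S7-b->S11 S8-a->S11 S8-b->S12 S9-a->S12 S9-b->S13 S10-a->S10 S10-b->S14 S11-a->S14 S11-b->S15 S12-a->S15 S12-b->S16 S13-a->S16 S13-b->S0 S14-a->S14 S14-b->S17 S15-a->S17 S15-b->S18 S16-a->S18 S16-b->S1 S17-a->S17 S17-b->S19 S18-a->S19 S18-b->S3 S19-a->S19 S19-b->S6

Handle the two conditions separately and then intersect. One (5 states) tracks the count of `a`s, saturating at 4; the other (5 states) tracks the count of `b`s modulo 5. Each combined state is a pair, one component from each; accept when both components accept. Minimizing collapses redundant product states.
With 20 states:
          a    b  
>  S0     S1   S2 
   S1     S3   S4 
   S2     S4   S5 
   S3     S6   S7 
   S4     S7   S8 
   S5     S8   S9 
 * S6     S6  S10 
   S7    S10  S11 
   S8    S11  S12 
   S9    S12  S13 
   S10   S10  S14 
   S11   S14  S15 
   S12   S15  S16 
   S13   S16   S0 
   S14   S14  S17 
   S15   S17  S18 
   S16   S18   S1 
   S17   S17  S19 
   S18   S19   S3 
   S19   S19   S6 
(> = start, * = accepting)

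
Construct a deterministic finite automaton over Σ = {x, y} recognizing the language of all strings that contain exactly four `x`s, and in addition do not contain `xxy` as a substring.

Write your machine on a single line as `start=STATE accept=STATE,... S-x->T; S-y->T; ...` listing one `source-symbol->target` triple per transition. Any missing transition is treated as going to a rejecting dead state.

Run two small machines in parallel and take their product. The first has 6 states tracking the count of `x`s, saturating at 5; the second has 4 states tracking partial matches of the forbidden pattern `xxy`. A product state is a pair (one from each), accepting exactly when both do. Minimizing collapses redundant product states.
With 12 states:
       x  y 
>  A   B  A 
   B   C  D 
   C   E  F 
   D   G  D 
   E   H  F 
   F   F  F 
   G   E  I 
 * H   F  F 
   I   J  I 
   J   H  K 
   K   L  K 
 * L   F  L 
(> = start, * = accepting)

start=A; accept=H,L; A-x->B; A-y->A; B-x->C; B-y->D; C-x->E; C-y->F; D-x->G; D-y->D; E-x->H; E-y->F; F-x->F; F-y->F; G-x->E; G-y->I; H-x->F; H-y->F; I-x->J; I-y->I; J-x->H; J-y->K; K-x->L; K-y->K; L-x->F; L-y->L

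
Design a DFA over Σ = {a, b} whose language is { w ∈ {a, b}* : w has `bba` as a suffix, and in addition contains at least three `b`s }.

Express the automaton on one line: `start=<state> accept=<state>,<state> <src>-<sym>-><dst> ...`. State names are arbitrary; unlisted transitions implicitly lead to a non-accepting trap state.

Build one automaton per condition and run them in lockstep. One (4 states) tracks how much of the suffix `bba` has currently been matched; the other (5 states) tracks the count of `b`s, saturating at 4. Each combined state is a pair, one component from each; accept when both components accept. Minimizing collapses redundant product states.
        a   b  
>  S0   S0  S1 
   S1   S1  S2 
   S2   S1  S3 
   S3   S4  S3 
 * S4   S1  S2 
(> = start, * = accepting)

start=S0 accept=S4 S0-a->S0 S0-b->S1 S1-a->S1 S1-b->S2 S2-a->S1 S2-b->S3 S3-a->S4 S3-b->S3 S4-a->S1 S4-b->S2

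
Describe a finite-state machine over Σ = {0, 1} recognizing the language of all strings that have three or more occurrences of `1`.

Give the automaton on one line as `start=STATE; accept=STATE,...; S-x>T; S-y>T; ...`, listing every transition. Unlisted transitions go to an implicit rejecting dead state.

start=A; accept=D,E; A-0>A; A-1>B; B-0>B; B-1>C; C-0>C; C-1>D; D-0>D; D-1>E; E-0>E; E-1>E

Only the number of `1`s matters, and only up to 4. Make a chain A → B → C → D → E advanced by each `1` (with E absorbing); every other symbol self-loops. The accepting set is {D, E}.
       0  1 
>  A   A  B 
   B   B  C 
   C   C  D 
 * D   D  E 
 * E   E  E 
(> = start, * = accepting)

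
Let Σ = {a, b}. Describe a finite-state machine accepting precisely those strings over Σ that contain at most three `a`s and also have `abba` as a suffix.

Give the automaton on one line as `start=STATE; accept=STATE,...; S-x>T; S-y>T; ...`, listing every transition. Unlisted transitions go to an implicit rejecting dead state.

Handle the two conditions separately and then intersect. One (5 states) tracks the count of `a`s, saturating at 4; the other (5 states) tracks how much of the suffix `abba` has currently been matched. Each combined state is a pair, one component from each; accept when both components accept.
          a    b  
>  S0     S1   S0 
   S1     S2   S3 
   S2     S4   S5 
   S3     S2   S6 
   S4     S7   S8 
   S5     S4   S9 
   S6    S10  S11 
   S7     S7  S12 
   S8     S7  S13 
   S9    S14  S15 
 * S10    S4   S5 
   S11    S2  S11 
   S12    S7  S16 
   S13   S17  S18 
 * S14    S7   S8 
   S15    S4  S15 
   S16   S17  S19 
   S17    S7  S12 
   S18    S7  S18 
   S19    S7  S19 
(> = start, * = accepting)

start=S0; accept=S10,S14; S0-a>S1; S0-b>S0; S1-a>S2; S1-b>S3; S2-a>S4; S2-b>S5; S3-a>S2; S3-b>S6; S4-a>S7; S4-b>S8; S5-a>S4; S5-b>S9; S6-a>S10; S6-b>S11; S7-a>S7; S7-b>S12; S8-a>S7; S8-b>S13; S9-a>S14; S9-b>S15; S10-a>S4; S10-b>S5; S11-a>S2; S11-b>S11; S12-a>S7; S12-b>S16; S13-a>S17; S13-b>S18; S14-a>S7; S14-b>S8; S15-a>S4; S15-b>S15; S16-a>S17; S16-b>S19; S17-a>S7; S17-b>S12; S18-a>S7; S18-b>S18; S19-a>S7; S19-b>S19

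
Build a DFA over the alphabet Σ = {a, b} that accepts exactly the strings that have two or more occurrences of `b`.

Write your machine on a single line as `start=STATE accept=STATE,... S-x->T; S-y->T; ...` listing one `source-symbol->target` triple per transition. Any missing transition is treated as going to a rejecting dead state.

Only the number of `b`s matters, and only up to 3. Make a chain q0 → q1 → q2 → q3 advanced by each `b` (with q3 absorbing); every other symbol self-loops. The accepting set is {q2, q3}.
A 4-state machine:
        a   b  
>  q0   q0  q1 
   q1   q1  q2 
 * q2   q2  q3 
 * q3   q3  q3 
(> = start, * = accepting)

start=q0; accept=q2,q3; q0-a->q0; q0-b->q1; q1-a->q1; q1-b->q2; q2-a->q2; q2-b->q3; q3-a->q3; q3-b->q3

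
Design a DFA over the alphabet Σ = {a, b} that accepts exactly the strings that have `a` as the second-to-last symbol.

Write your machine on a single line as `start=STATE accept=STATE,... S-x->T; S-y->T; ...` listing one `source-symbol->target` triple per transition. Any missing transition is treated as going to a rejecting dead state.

start=s0; accept=s3,s4; s0-a->s1; s0-b->s2; s1-a->s3; s1-b->s4; s2-a->s5; s2-b->s6; s3-a->s3; s3-b->s4; s4-a->s5; s4-b->s6; s5-a->s3; s5-b->s4; s6-a->s5; s6-b->s6

A DFA must remember the last 2 symbols (since which symbol is second-to-last isn't known until the input ends). Use one state per possible window of the last ≤2 symbols; accept from those whose window starts with `a`.
        a   b  
>  s0   s1  s2 
   s1   s3  s4 
   s2   s5  s6 
 * s3   s3  s4 
 * s4   s5  s6 
   s5   s3  s4 
   s6   s5  s6 
(> = start, * = accepting)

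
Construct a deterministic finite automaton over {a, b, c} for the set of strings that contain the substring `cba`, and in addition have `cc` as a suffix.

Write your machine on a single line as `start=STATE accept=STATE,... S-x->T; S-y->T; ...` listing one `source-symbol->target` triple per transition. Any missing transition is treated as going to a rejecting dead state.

start=q0; accept=q6; q0-a->q0; q0-b->q0; q0-c->q1; q1-a->q0; q1-b->q2; q1-c->q3; q2-a->q4; q2-b->q0; q2-c->q1; q3-a->q0; q3-b->q2; q3-c->q3; q4-a->q4; q4-b->q4; q4-c->q5; q5-a->q4; q5-b->q4; q5-c->q6; q6-a->q4; q6-b->q4; q6-c->q6

Handle the two conditions separately and then intersect. One (4 states) tracks whether and how much of `cba` has been seen; the other (3 states) tracks how much of the suffix `cc` has currently been matched. Each combined state is a pair, one component from each; accept when both components accept.
With 7 states:
        a   b   c  
>  q0   q0  q0  q1 
   q1   q0  q2  q3 
   q2   q4  q0  q1 
   q3   q0  q2  q3 
   q4   q4  q4  q5 
   q5   q4  q4  q6 
 * q6   q4  q4  q6 
(> = start, * = accepting)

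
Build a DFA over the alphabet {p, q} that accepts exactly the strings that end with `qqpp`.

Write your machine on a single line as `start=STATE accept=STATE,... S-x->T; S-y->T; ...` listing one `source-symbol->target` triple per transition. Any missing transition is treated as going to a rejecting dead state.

start=S0; accept=S4; S0-p->S0; S0-q->S1; S1-p->S0; S1-q->S2; S2-p->S3; S2-q->S2; S3-p->S4; S3-q->S1; S4-p->S0; S4-q->S1

Remember how much of `qqpp` the current input suffix matches. State S0 means no match yet; S1 means the last symbol is `q`; S2 means the last 2 symbols are `qq`; S3 means the last 3 symbols are `qqp`; S4 means the last 4 symbols are `qqpp`. Only S4 accepts. On a mismatch, fall back to the longest proper suffix that is still a prefix of `qqpp`.
With 5 states:
        p   q  
>  S0   S0  S1 
   S1   S0  S2 
   S2   S3  S2 
   S3   S4  S1 
 * S4   S0  S1 
(> = start, * = accepting)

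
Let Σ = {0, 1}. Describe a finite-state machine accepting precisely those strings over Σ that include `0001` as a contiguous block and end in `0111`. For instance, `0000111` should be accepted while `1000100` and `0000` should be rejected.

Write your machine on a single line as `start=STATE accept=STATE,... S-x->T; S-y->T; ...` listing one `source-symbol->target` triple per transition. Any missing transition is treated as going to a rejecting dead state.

Handle the two conditions separately and then intersect. The first has 5 states tracking whether and how much of `0001` has been seen; the second has 5 states tracking how much of the suffix `0111` has currently been matched. A product state is a pair (one from each), accepting exactly when both do. After merging equivalent states the machine shrinks.
8 states suffice.
        0   1  
>  S0   S1  S0 
   S1   S2  S0 
   S2   S3  S0 
   S3   S3  S4 
   S4   S3  S5 
   S5   S3  S6 
 * S6   S3  S7 
   S7   S3  S7 
(> = start, * = accepting)

start=S0; accept=S6; S0-0->S1; S0-1->S0; S1-0->S2; S1-1->S0; S2-0->S3; S2-1->S0; S3-0->S3; S3-1->S4; S4-0->S3; S4-1->S5; S5-0->S3; S5-1->S6; S6-0->S3; S6-1->S7; S7-0->S3; S7-1->S7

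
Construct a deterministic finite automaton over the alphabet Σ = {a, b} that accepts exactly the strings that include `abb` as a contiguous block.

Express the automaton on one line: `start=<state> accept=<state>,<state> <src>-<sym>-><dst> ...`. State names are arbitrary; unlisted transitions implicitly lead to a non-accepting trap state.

start=S0 accept=S3 S0-a->S1 S0-b->S0 S1-a->S1 S1-b->S2 S2-a->S1 S2-b->S3 S3-a->S3 S3-b->S3

Track how much of `abb` has been matched so far: state S0 is no progress, S3 is the absorbing accept state reached once `abb` has occurred. Intermediate states record partial matches; on a mismatch, fall back to the longest reusable overlap.
4 states suffice.
        a   b  
>  S0   S1  S0 
   S1   S1  S2 
   S2   S1  S3 
 * S3   S3  S3 
(> = start, * = accepting)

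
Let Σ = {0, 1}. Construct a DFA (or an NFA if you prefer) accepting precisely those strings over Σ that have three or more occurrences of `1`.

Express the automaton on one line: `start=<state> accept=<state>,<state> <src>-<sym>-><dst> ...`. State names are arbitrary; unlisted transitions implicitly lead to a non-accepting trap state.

Count `1`s, saturating at 4: states S0 through S3 mean 0 through 3 `1`s seen; S4 means more than 3. Each `1` increments (capped at S4); other symbols loop. Accept from {S3, S4}.
A 5-state machine:
        0   1  
>  S0   S0  S1 
   S1   S1  S2 
   S2   S2  S3 
 * S3   S3  S4 
 * S4   S4  S4 
(> = start, * = accepting)

start=S0 accept=S3,S4 S0-0->S0 S0-1->S1 S1-0->S1 S1-1->S2 S2-0->S2 S2-1->S3 S3-0->S3 S3-1->S4 S4-0->S4 S4-1->S4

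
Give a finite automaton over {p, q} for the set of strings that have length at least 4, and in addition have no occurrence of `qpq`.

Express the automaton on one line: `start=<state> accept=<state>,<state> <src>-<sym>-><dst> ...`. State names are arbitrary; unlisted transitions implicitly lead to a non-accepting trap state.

start=S0 accept=S10,S11,S12 S0-p->S1 S0-q->S2 S1-p->S3 S1-q->S4 S2-p->S5 S2-q->S4 S3-p->S6 S3-q->S7 S4-p->S8 S4-q->S7 S5-p->S6 S5-q->S9 S6-p->S10 S6-q->S11 S7-p->S12 S7-q->S11 S8-p->S10 S8-q->S9 S9-p->S9 S9-q->S9 S10-p->S10 S10-q->S11 S11-p->S12 S11-q->S11 S12-p->S10 S12-q->S9

Build one automaton per condition and run them in lockstep. One (6 states) tracks the input length, saturating at 5; the other (4 states) tracks partial matches of the forbidden pattern `qpq`. Each combined state is a pair, one component from each; accept when both components accept. Equivalent product states are then merged.
With 13 states:
          p    q  
>  S0     S1   S2 
   S1     S3   S4 
   S2     S5   S4 
   S3     S6   S7 
   S4     S8   S7 
   S5     S6   S9 
   S6    S10  S11 
   S7    S12  S11 
   S8    S10   S9 
   S9     S9   S9 
 * S10   S10  S11 
 * S11   S12  S11 
 * S12   S10   S9 
(> = start, * = accepting)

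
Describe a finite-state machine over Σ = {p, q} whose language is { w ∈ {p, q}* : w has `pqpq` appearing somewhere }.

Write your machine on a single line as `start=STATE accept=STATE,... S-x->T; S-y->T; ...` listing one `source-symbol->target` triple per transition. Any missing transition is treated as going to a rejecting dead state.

start=s0; accept=s4; s0-p->s1; s0-q->s0; s1-p->s1; s1-q->s2; s2-p->s3; s2-q->s0; s3-p->s1; s3-q->s4; s4-p->s4; s4-q->s4

States s0..s3 record the length of the longest prefix of `pqpq` that matches the current input suffix. Reaching s4 means `pqpq` has been seen, and we stay there forever. Accept from s4.
A 5-state machine:
        p   q  
>  s0   s1  s0 
   s1   s1  s2 
   s2   s3  s0 
   s3   s1  s4 
 * s4   s4  s4 
(> = start, * = accepting)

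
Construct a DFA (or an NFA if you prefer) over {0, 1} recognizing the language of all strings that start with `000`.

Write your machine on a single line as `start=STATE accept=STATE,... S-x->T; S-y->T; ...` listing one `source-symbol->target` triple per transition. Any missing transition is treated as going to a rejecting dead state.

Check the first 3 symbols one by one: A through C record how many have matched `000` so far; any wrong symbol goes to the dead state E. After all 3 match we enter the accepting sink D.
A 5-state machine:
       0  1 
>  A   B  E 
   B   C  E 
   C   D  E 
 * D   D  D 
   E   E  E 
(> = start, * = accepting)

start=A; accept=D; A-0->B; A-1->E; B-0->C; B-1->E; C-0->D; C-1->E; D-0->D; D-1->D; E-0->E; E-1->E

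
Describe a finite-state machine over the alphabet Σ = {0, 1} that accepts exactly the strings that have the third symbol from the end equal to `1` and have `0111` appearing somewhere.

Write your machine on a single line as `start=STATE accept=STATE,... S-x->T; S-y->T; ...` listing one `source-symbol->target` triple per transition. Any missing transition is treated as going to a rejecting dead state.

Build one automaton per condition and run them in lockstep. One (15 states) tracks the last 3 symbols read; the other (5 states) tracks whether and how much of `0111` has been seen. Each combined state is a pair, one component from each; accept when both components accept. Minimizing collapses redundant product states.
A 12-state machine:
       0  1 
>  A   B  A 
   B   B  C 
   C   B  D 
   D   B  E 
 * E   F  E 
 * F   G  H 
 * G   I  J 
 * H   K  L 
   I   I  J 
   J   K  L 
   K   G  H 
   L   F  E 
(> = start, * = accepting)

start=A; accept=E,F,G,H; A-0->B; A-1->A; B-0->B; B-1->C; C-0->B; C-1->D; D-0->B; D-1->E; E-0->F; E-1->E; F-0->G; F-1->H; G-0->I; G-1->J; H-0->K; H-1->L; I-0->I; I-1->J; J-0->K; J-1->L; K-0->G; K-1->H; L-0->F; L-1->E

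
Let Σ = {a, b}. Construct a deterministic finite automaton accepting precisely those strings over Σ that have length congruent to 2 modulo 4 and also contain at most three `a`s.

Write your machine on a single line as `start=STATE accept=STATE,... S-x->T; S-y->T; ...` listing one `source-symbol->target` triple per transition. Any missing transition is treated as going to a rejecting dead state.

Build one automaton per condition and run them in lockstep. One (4 states) tracks the input length modulo 4; the other (5 states) tracks the count of `a`s, saturating at 4. Each combined state is a pair, one component from each; accept when both components accept. After merging equivalent states the machine shrinks.
With 17 states:
          a    b  
>  q0     q1   q2 
   q1     q3   q4 
   q2     q4   q5 
 * q3     q6   q7 
 * q4     q7   q8 
 * q5     q8   q9 
   q6    q10  q11 
   q7    q11  q12 
   q8    q12  q13 
   q9    q13   q0 
   q10   q10  q10 
   q11   q10  q14 
   q12   q14  q15 
   q13   q15   q1 
   q14   q10  q16 
   q15   q16   q3 
 * q16   q10   q6 
(> = start, * = accepting)

start=q0; accept=q3,q4,q5,q16; q0-a->q1; q0-b->q2; q1-a->q3; q1-b->q4; q2-a->q4; q2-b->q5; q3-a->q6; q3-b->q7; q4-a->q7; q4-b->q8; q5-a->q8; q5-b->q9; q6-a->q10; q6-b->q11; q7-a->q11; q7-b->q12; q8-a->q12; q8-b->q13; q9-a->q13; q9-b->q0; q10-a->q10; q10-b->q10; q11-a->q10; q11-b->q14; q12-a->q14; q12-b->q15; q13-a->q15; q13-b->q1; q14-a->q10; q14-b->q16; q15-a->q16; q15-b->q3; q16-a->q10; q16-b->q6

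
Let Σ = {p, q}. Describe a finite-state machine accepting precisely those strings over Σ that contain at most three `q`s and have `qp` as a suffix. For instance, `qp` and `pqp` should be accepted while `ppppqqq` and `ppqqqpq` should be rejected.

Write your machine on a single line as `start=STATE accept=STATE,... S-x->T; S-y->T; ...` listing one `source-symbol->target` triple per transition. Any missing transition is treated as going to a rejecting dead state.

Build one automaton per condition and run them in lockstep. One (5 states) tracks the count of `q`s, saturating at 4; the other (3 states) tracks how much of the suffix `qp` has currently been matched. Each combined state is a pair, one component from each; accept when both components accept.
          p    q  
>  s0     s0   s1 
   s1     s2   s3 
 * s2     s4   s3 
   s3     s5   s6 
   s4     s4   s3 
 * s5     s7   s6 
   s6     s8   s9 
   s7     s7   s6 
 * s8    s10   s9 
   s9    s11   s9 
   s10   s10   s9 
   s11   s12   s9 
   s12   s12   s9 
(> = start, * = accepting)

start=s0; accept=s2,s5,s8; s0-p->s0; s0-q->s1; s1-p->s2; s1-q->s3; s2-p->s4; s2-q->s3; s3-p->s5; s3-q->s6; s4-p->s4; s4-q->s3; s5-p->s7; s5-q->s6; s6-p->s8; s6-q->s9; s7-p->s7; s7-q->s6; s8-p->s10; s8-q->s9; s9-p->s11; s9-q->s9; s10-p->s10; s10-q->s9; s11-p->s12; s11-q->s9; s12-p->s12; s12-q->s9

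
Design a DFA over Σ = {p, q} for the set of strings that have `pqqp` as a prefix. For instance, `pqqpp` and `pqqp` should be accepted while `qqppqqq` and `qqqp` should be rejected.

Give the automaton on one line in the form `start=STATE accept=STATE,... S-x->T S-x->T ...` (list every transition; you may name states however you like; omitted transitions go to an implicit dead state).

start=s0 accept=s4 s0-p->s1 s0-q->s5 s1-p->s5 s1-q->s2 s2-p->s5 s2-q->s3 s3-p->s4 s3-q->s5 s4-p->s4 s4-q->s4 s5-p->s5 s5-q->s5

Walk along `pqqp` while the input agrees: from s0 take `p` to s1, and so on. Any deviation drops to the rejecting sink s5. Once s4 is reached the prefix is confirmed and every continuation is accepted.
        p   q  
>  s0   s1  s5 
   s1   s5  s2 
   s2   s5  s3 
   s3   s4  s5 
 * s4   s4  s4 
   s5   s5  s5 
(> = start, * = accepting)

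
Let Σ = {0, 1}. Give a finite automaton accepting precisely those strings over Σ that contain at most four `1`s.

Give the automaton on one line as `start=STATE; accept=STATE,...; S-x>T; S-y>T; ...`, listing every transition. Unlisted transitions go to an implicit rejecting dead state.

Count `1`s, saturating at 5: states q0 through q4 mean 0 through 4 `1`s seen; q5 means more than 4. Each `1` increments (capped at q5); other symbols loop. Accept from {q0, q1, q2, q3, q4}.
A 6-state machine:
        0   1  
>* q0   q0  q1 
 * q1   q1  q2 
 * q2   q2  q3 
 * q3   q3  q4 
 * q4   q4  q5 
   q5   q5  q5 
(> = start, * = accepting)

start=q0; accept=q0,q1,q2,q3,q4; q0-0>q0; q0-1>q1; q1-0>q1; q1-1>q2; q2-0>q2; q2-1>q3; q3-0>q3; q3-1>q4; q4-0>q4; q4-1>q5; q5-0>q5; q5-1>q5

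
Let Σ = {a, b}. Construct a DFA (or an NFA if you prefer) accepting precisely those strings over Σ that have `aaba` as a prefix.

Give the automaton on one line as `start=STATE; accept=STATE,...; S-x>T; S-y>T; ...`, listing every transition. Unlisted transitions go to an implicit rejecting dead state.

start=s0; accept=s4; s0-a>s1; s0-b>s5; s1-a>s2; s1-b>s5; s2-a>s5; s2-b>s3; s3-a>s4; s3-b>s5; s4-a>s4; s4-b>s4; s5-a>s5; s5-b>s5

Check the first 4 symbols one by one: s0 through s3 record how many have matched `aaba` so far; any wrong symbol goes to the dead state s5. After all 4 match we enter the accepting sink s4.
With 6 states:
        a   b  
>  s0   s1  s5 
   s1   s2  s5 
   s2   s5  s3 
   s3   s4  s5 
 * s4   s4  s4 
   s5   s5  s5 
(> = start, * = accepting)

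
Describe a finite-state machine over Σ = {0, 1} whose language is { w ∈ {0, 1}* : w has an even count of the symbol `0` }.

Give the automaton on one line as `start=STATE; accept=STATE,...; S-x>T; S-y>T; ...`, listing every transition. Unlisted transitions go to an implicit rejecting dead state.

The only thing that matters is how many `0`s have appeared, reduced mod 2. Use one state per residue: A for 0, …, B for 1. Reading `0` moves to the next residue; anything else stays put. A is accepting.
A 2-state machine:
       0  1 
>* A   B  A 
   B   A  B 
(> = start, * = accepting)

start=A; accept=A; A-0>B; A-1>A; B-0>A; B-1>B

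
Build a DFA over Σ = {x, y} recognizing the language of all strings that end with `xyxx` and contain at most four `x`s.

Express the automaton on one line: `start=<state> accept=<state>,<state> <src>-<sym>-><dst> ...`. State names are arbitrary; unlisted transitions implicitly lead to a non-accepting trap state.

Run two small machines in parallel and take their product. The first has 5 states tracking how much of the suffix `xyxx` has currently been matched; the second has 6 states tracking the count of `x`s, saturating at 5. A product state is a pair (one from each), accepting exactly when both do.
With 23 states:
       x  y 
>  A   B  A 
   B   C  D 
   C   E  F 
   D   G  H 
   E   I  J 
   F   K  L 
   G   M  F 
   H   C  H 
   I   N  O 
   J   P  Q 
   K   R  J 
   L   E  L 
 * M   I  J 
   N   N  S 
   O   T  U 
   P   V  O 
   Q   I  Q 
 * R   N  O 
   S   T  W 
   T   V  S 
   U   N  U 
   V   N  S 
   W   N  W 
(> = start, * = accepting)

start=A accept=M,R A-x->B A-y->A B-x->C B-y->D C-x->E C-y->F D-x->G D-y->H E-x->I E-y->J F-x->K F-y->L G-x->M G-y->F H-x->C H-y->H I-x->N I-y->O J-x->P J-y->Q K-x->R K-y->J L-x->E L-y->L M-x->I M-y->J N-x->N N-y->S O-x->T O-y->U P-x->V P-y->O Q-x->I Q-y->Q R-x->N R-y->O S-x->T S-y->W T-x->V T-y->S U-x->N U-y->U V-x->N V-y->S W-x->N W-y->W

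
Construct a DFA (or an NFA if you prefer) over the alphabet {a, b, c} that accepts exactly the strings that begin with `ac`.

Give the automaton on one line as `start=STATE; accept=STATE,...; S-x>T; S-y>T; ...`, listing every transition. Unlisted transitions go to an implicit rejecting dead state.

Walk along `ac` while the input agrees: from q0 take `a` to q1, and so on. Any deviation drops to the rejecting sink q3. Once q2 is reached the prefix is confirmed and every continuation is accepted.
        a   b   c  
>  q0   q1  q3  q3 
   q1   q3  q3  q2 
 * q2   q2  q2  q2 
   q3   q3  q3  q3 
(> = start, * = accepting)

start=q0; accept=q2; q0-a>q1; q0-b>q3; q0-c>q3; q1-a>q3; q1-b>q3; q1-c>q2; q2-a>q2; q2-b>q2; q2-c>q2; q3-a>q3; q3-b>q3; q3-c>q3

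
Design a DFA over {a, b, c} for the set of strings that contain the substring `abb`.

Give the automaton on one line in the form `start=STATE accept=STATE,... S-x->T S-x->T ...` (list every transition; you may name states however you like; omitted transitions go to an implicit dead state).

States s0..s2 record the length of the longest prefix of `abb` that matches the current input suffix. Reaching s3 means `abb` has been seen, and we stay there forever. Accept from s3.
With 4 states:
        a   b   c  
>  s0   s1  s0  s0 
   s1   s1  s2  s0 
   s2   s1  s3  s0 
 * s3   s3  s3  s3 
(> = start, * = accepting)

start=s0 accept=s3 s0-a->s1 s0-b->s0 s0-c->s0 s1-a->s1 s1-b->s2 s1-c->s0 s2-a->s1 s2-b->s3 s2-c->s0 s3-a->s3 s3-b->s3 s3-c->s3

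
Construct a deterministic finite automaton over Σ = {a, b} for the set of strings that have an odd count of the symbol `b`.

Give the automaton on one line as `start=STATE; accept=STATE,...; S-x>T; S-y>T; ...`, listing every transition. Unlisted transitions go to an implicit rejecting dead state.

Keep the running count of `b`s modulo 2: each `b` advances along the cycle s0 → s1 → s0 while other symbols loop. Accept at s1.
        a   b  
>  s0   s0  s1 
 * s1   s1  s0 
(> = start, * = accepting)

start=s0; accept=s1; s0-a>s0; s0-b>s1; s1-a>s1; s1-b>s0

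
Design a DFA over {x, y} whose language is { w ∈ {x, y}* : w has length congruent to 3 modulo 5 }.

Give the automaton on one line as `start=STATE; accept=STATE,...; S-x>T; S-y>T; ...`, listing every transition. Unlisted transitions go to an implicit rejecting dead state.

start=q0; accept=q3; q0-x>q1; q0-y>q1; q1-x>q2; q1-y>q2; q2-x>q3; q2-y>q3; q3-x>q4; q3-y>q4; q4-x>q0; q4-y>q0

Count input length modulo 5: every symbol advances one step around the cycle q0 → q1 → q2 → q3 → q4 → q0. Accept at q3.
A 5-state machine:
        x   y  
>  q0   q1  q1 
   q1   q2  q2 
   q2   q3  q3 
 * q3   q4  q4 
   q4   q0  q0 
(> = start, * = accepting)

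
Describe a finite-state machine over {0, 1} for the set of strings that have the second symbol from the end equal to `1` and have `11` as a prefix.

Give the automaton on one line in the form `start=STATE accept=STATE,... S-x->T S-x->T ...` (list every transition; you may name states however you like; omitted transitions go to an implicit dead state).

start=s0 accept=s6,s8 s0-0->s1 s0-1->s2 s1-0->s3 s1-1->s4 s2-0->s5 s2-1->s6 s3-0->s3 s3-1->s4 s4-0->s5 s4-1->s7 s5-0->s3 s5-1->s4 s6-0->s8 s6-1->s6 s7-0->s5 s7-1->s7 s8-0->s9 s8-1->s10 s9-0->s9 s9-1->s10 s10-0->s8 s10-1->s6

Build one automaton per condition and run them in lockstep. The first has 7 states tracking the last 2 symbols read; the second has 4 states tracking whether the input so far still matches the prefix `11`. A product state is a pair (one from each), accepting exactly when both do.
With 11 states:
          0    1  
>  s0     s1   s2 
   s1     s3   s4 
   s2     s5   s6 
   s3     s3   s4 
   s4     s5   s7 
   s5     s3   s4 
 * s6     s8   s6 
   s7     s5   s7 
 * s8     s9  s10 
   s9     s9  s10 
   s10    s8   s6 
(> = start, * = accepting)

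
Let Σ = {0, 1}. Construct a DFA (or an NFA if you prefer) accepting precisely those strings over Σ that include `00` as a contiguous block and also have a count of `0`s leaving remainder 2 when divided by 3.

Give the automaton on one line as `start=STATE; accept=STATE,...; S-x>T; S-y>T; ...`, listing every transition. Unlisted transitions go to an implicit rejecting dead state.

Run two small machines in parallel and take their product. The first has 3 states tracking whether and how much of `00` has been seen; the second has 3 states tracking the count of `0`s modulo 3. A product state is a pair (one from each), accepting exactly when both do.
9 states suffice.
       0  1 
>  A   B  A 
   B   C  D 
 * C   E  C 
   D   F  D 
   E   G  E 
   F   E  H 
   G   C  G 
   H   I  H 
   I   G  A 
(> = start, * = accepting)

start=A; accept=C; A-0>B; A-1>A; B-0>C; B-1>D; C-0>E; C-1>C; D-0>F; D-1>D; E-0>G; E-1>E; F-0>E; F-1>H; G-0>C; G-1>G; H-0>I; H-1>H; I-0>G; I-1>A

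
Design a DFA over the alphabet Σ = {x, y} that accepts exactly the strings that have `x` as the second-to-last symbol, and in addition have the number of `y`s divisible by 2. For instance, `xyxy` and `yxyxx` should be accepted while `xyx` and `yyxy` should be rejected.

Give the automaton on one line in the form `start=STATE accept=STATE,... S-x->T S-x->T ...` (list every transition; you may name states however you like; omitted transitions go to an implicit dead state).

start=S0 accept=S3,S5 S0-x->S1 S0-y->S2 S1-x->S3 S1-y->S2 S2-x->S4 S2-y->S0 S3-x->S3 S3-y->S2 S4-x->S4 S4-y->S5 S5-x->S1 S5-y->S2

Handle the two conditions separately and then intersect. One (7 states) tracks the last 2 symbols read; the other (2 states) tracks the count of `y`s modulo 2. Each combined state is a pair, one component from each; accept when both components accept. Minimizing collapses redundant product states.
With 6 states:
        x   y  
>  S0   S1  S2 
   S1   S3  S2 
   S2   S4  S0 
 * S3   S3  S2 
   S4   S4  S5 
 * S5   S1  S2 
(> = start, * = accepting)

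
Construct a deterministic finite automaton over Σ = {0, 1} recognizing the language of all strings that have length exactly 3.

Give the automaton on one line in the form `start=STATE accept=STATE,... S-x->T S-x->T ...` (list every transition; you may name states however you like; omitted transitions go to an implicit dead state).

We only need to distinguish lengths 0, 1, …, 3, and '>3'. Chain q0 → q1 → q2 → q3 → q4 on every symbol, with q4 looping. Accepting states: {q3}.
        0   1  
>  q0   q1  q1 
   q1   q2  q2 
   q2   q3  q3 
 * q3   q4  q4 
   q4   q4  q4 
(> = start, * = accepting)

start=q0 accept=q3 q0-0->q1 q0-1->q1 q1-0->q2 q1-1->q2 q2-0->q3 q2-1->q3 q3-0->q4 q3-1->q4 q4-0->q4 q4-1->q4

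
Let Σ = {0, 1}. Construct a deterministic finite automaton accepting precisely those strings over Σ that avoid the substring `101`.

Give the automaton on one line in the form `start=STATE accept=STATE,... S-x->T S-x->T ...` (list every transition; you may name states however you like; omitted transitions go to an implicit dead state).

start=q0 accept=q0,q1,q2 q0-0->q0 q0-1->q1 q1-0->q2 q1-1->q1 q2-0->q0 q2-1->q3 q3-0->q3 q3-1->q3

This is the complement of 'contains `101`'. Use the same substring-matching states — q0 through q3 holding how much of `101` has just been matched — but flip the accepting set: everything except the trap q3 accepts.
A 4-state machine:
        0   1  
>* q0   q0  q1 
 * q1   q2  q1 
 * q2   q0  q3 
   q3   q3  q3 
(> = start, * = accepting)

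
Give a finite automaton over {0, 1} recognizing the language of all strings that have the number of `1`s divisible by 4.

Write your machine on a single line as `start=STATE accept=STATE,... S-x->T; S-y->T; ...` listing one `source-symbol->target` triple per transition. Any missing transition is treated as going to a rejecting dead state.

start=A; accept=A; A-0->A; A-1->B; B-0->B; B-1->C; C-0->C; C-1->D; D-0->D; D-1->A

The only thing that matters is how many `1`s have appeared, reduced mod 4. Use one state per residue: A for 0, …, D for 3. Reading `1` moves to the next residue; anything else stays put. A is accepting.
With 4 states:
       0  1 
>* A   A  B 
   B   B  C 
   C   C  D 
   D   D  A 
(> = start, * = accepting)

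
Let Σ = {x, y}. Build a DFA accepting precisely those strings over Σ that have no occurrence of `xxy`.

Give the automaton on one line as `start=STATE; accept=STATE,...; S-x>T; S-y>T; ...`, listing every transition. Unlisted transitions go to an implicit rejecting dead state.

This is the complement of 'contains `xxy`'. Use the same substring-matching states — s0 through s3 holding how much of `xxy` has just been matched — but flip the accepting set: everything except the trap s3 accepts.
A 4-state machine:
        x   y  
>* s0   s1  s0 
 * s1   s2  s0 
 * s2   s2  s3 
   s3   s3  s3 
(> = start, * = accepting)

start=s0; accept=s0,s1,s2; s0-x>s1; s0-y>s0; s1-x>s2; s1-y>s0; s2-x>s2; s2-y>s3; s3-x>s3; s3-y>s3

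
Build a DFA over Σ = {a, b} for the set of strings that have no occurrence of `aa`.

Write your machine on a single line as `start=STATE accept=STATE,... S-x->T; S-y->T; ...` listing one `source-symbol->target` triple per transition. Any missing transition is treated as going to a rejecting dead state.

start=s0; accept=s0,s1; s0-a->s1; s0-b->s0; s1-a->s2; s1-b->s0; s2-a->s2; s2-b->s2

This is the complement of 'contains `aa`'. Use the same substring-matching states — s0 through s2 holding how much of `aa` has just been matched — but flip the accepting set: everything except the trap s2 accepts.
        a   b  
>* s0   s1  s0 
 * s1   s2  s0 
   s2   s2  s2 
(> = start, * = accepting)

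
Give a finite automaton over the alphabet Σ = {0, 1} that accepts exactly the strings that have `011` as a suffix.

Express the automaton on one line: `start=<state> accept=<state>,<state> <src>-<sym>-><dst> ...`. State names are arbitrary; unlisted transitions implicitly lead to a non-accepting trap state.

Let each state record the length of the longest suffix of the input read so far that is also a prefix of `011`. q1 means the last symbol is `0`; q2 means the last 2 symbols are `01`; q3 means the last 3 symbols are `011`. Accept only at q3, where the string currently ends in `011`.
        0   1  
>  q0   q1  q0 
   q1   q1  q2 
   q2   q1  q3 
 * q3   q1  q0 
(> = start, * = accepting)

start=q0 accept=q3 q0-0->q1 q0-1->q0 q1-0->q1 q1-1->q2 q2-0->q1 q2-1->q3 q3-0->q1 q3-1->q0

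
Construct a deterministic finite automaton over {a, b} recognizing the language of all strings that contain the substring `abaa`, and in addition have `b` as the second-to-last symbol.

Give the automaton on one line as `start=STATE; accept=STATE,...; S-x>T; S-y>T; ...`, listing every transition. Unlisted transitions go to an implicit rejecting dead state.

Run two small machines in parallel and take their product. The first has 5 states tracking whether and how much of `abaa` has been seen; the second has 7 states tracking the last 2 symbols read. A product state is a pair (one from each), accepting exactly when both do.
          a    b  
>  q0     q1   q2 
   q1     q3   q4 
   q2     q5   q6 
   q3     q3   q4 
   q4     q7   q6 
   q5     q3   q4 
   q6     q5   q6 
   q7     q8   q4 
   q8     q8   q9 
   q9    q10  q11 
 * q10    q8   q9 
 * q11   q10  q11 
(> = start, * = accepting)

start=q0; accept=q10,q11; q0-a>q1; q0-b>q2; q1-a>q3; q1-b>q4; q2-a>q5; q2-b>q6; q3-a>q3; q3-b>q4; q4-a>q7; q4-b>q6; q5-a>q3; q5-b>q4; q6-a>q5; q6-b>q6; q7-a>q8; q7-b>q4; q8-a>q8; q8-b>q9; q9-a>q10; q9-b>q11; q10-a>q8; q10-b>q9; q11-a>q10; q11-b>q11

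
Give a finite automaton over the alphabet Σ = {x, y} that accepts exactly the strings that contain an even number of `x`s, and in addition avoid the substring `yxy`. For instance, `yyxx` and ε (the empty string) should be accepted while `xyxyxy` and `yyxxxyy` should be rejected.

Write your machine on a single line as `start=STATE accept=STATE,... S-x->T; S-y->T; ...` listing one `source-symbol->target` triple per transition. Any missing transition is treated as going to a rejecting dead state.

Build one automaton per condition and run them in lockstep. The first has 2 states tracking the count of `x`s modulo 2; the second has 4 states tracking partial matches of the forbidden pattern `yxy`. A product state is a pair (one from each), accepting exactly when both do. Equivalent product states are then merged.
7 states suffice.
        x   y  
>* q0   q1  q2 
   q1   q0  q3 
 * q2   q4  q2 
   q3   q5  q3 
   q4   q0  q6 
 * q5   q1  q6 
   q6   q6  q6 
(> = start, * = accepting)

start=q0; accept=q0,q2,q5; q0-x->q1; q0-y->q2; q1-x->q0; q1-y->q3; q2-x->q4; q2-y->q2; q3-x->q5; q3-y->q3; q4-x->q0; q4-y->q6; q5-x->q1; q5-y->q6; q6-x->q6; q6-y->q6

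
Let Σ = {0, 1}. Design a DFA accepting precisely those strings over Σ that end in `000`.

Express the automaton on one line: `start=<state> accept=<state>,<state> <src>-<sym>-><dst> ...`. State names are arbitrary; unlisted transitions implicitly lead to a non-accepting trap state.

start=A accept=D A-0->B A-1->A B-0->C B-1->A C-0->D C-1->A D-0->D D-1->A

Let each state record the length of the longest suffix of the input read so far that is also a prefix of `000`. B means the last symbol is `0`; C means the last 2 symbols are `00`; D means the last 3 symbols are `000`. Accept only at D, where the string currently ends in `000`.
With 4 states:
       0  1 
>  A   B  A 
   B   C  A 
   C   D  A 
 * D   D  A 
(> = start, * = accepting)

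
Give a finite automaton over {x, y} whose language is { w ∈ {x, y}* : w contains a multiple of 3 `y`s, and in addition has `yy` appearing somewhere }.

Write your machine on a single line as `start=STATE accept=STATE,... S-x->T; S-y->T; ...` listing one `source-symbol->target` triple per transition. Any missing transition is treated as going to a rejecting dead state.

start=S0; accept=S5; S0-x->S0; S0-y->S1; S1-x->S2; S1-y->S3; S2-x->S2; S2-y->S4; S3-x->S3; S3-y->S5; S4-x->S6; S4-y->S5; S5-x->S5; S5-y->S7; S6-x->S6; S6-y->S8; S7-x->S7; S7-y->S3; S8-x->S0; S8-y->S7

Build one automaton per condition and run them in lockstep. The first has 3 states tracking the count of `y`s modulo 3; the second has 3 states tracking whether and how much of `yy` has been seen. A product state is a pair (one from each), accepting exactly when both do.
With 9 states:
        x   y  
>  S0   S0  S1 
   S1   S2  S3 
   S2   S2  S4 
   S3   S3  S5 
   S4   S6  S5 
 * S5   S5  S7 
   S6   S6  S8 
   S7   S7  S3 
   S8   S0  S7 
(> = start, * = accepting)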